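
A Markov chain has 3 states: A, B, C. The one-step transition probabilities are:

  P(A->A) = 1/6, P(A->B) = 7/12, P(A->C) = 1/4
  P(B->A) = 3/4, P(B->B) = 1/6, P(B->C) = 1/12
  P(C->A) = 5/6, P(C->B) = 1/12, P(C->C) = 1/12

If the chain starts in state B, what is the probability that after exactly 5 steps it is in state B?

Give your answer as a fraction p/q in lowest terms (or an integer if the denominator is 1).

Computing P^5 by repeated multiplication:
P^1 =
  A: [1/6, 7/12, 1/4]
  B: [3/4, 1/6, 1/12]
  C: [5/6, 1/12, 1/12]
P^2 =
  A: [97/144, 31/144, 1/9]
  B: [23/72, 17/36, 5/24]
  C: [13/48, 73/144, 2/9]
P^3 =
  A: [211/576, 757/1728, 169/864]
  B: [251/432, 61/216, 59/432]
  C: [1055/1728, 451/1728, 37/288]
P^4 =
  A: [11459/20736, 6283/20736, 499/3456]
  B: [365/864, 515/1296, 467/2592]
  C: [8389/20736, 8509/20736, 1919/10368]
P^5 =
  A: [109405/248832, 95773/248832, 21827/124416]
  B: [8065/15552, 637/1944, 797/5184]
  C: [43913/82944, 79579/248832, 18757/124416]

(P^5)[B -> B] = 637/1944

Answer: 637/1944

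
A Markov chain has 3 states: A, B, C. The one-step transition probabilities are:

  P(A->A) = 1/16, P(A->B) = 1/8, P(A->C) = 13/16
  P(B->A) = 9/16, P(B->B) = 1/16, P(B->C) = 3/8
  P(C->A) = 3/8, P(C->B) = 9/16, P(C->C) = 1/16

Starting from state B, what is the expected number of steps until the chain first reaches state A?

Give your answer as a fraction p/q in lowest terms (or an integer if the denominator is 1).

Let h_i = expected steps to first reach A from state i.
Boundary: h_A = 0.
First-step equations for the other states:
  h_B = 1 + 9/16*h_A + 1/16*h_B + 3/8*h_C
  h_C = 1 + 3/8*h_A + 9/16*h_B + 1/16*h_C

Substituting h_A = 0 and rearranging gives the linear system (I - Q) h = 1:
  [15/16, -3/8] . (h_B, h_C) = 1
  [-9/16, 15/16] . (h_B, h_C) = 1

Solving yields:
  h_B = 112/57
  h_C = 128/57

Starting state is B, so the expected hitting time is h_B = 112/57.

Answer: 112/57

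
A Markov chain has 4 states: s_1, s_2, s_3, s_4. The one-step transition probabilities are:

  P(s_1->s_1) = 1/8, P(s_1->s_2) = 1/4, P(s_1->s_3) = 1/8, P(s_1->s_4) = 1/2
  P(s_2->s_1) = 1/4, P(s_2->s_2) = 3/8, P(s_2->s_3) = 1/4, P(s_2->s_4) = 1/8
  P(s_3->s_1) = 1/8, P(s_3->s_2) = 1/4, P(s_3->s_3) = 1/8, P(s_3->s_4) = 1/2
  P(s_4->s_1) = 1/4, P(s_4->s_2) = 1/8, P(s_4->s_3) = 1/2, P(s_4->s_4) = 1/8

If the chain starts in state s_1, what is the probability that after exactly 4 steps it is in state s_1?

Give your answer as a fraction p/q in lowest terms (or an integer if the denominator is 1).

Computing P^4 by repeated multiplication:
P^1 =
  s_1: [1/8, 1/4, 1/8, 1/2]
  s_2: [1/4, 3/8, 1/4, 1/8]
  s_3: [1/8, 1/4, 1/8, 1/2]
  s_4: [1/4, 1/8, 1/2, 1/8]
P^2 =
  s_1: [7/32, 7/32, 11/32, 7/32]
  s_2: [3/16, 9/32, 7/32, 5/16]
  s_3: [7/32, 7/32, 11/32, 7/32]
  s_4: [5/32, 1/4, 3/16, 13/32]
P^3 =
  s_1: [23/128, 1/4, 15/64, 43/128]
  s_2: [51/256, 63/256, 71/256, 71/256]
  s_3: [23/128, 1/4, 15/64, 43/128]
  s_4: [53/256, 59/256, 79/256, 65/256]
P^4 =
  s_1: [203/1024, 245/1024, 289/1024, 287/1024]
  s_2: [195/1024, 63/256, 133/512, 311/1024]
  s_3: [203/1024, 245/1024, 289/1024, 287/1024]
  s_4: [95/512, 253/1024, 255/1024, 163/512]

(P^4)[s_1 -> s_1] = 203/1024

Answer: 203/1024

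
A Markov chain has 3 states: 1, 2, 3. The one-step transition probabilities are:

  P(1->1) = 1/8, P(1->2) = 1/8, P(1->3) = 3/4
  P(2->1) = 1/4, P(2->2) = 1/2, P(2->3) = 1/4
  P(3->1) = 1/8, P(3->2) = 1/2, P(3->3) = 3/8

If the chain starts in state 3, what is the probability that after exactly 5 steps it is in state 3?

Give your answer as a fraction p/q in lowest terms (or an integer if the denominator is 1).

Computing P^5 by repeated multiplication:
P^1 =
  1: [1/8, 1/8, 3/4]
  2: [1/4, 1/2, 1/4]
  3: [1/8, 1/2, 3/8]
P^2 =
  1: [9/64, 29/64, 13/32]
  2: [3/16, 13/32, 13/32]
  3: [3/16, 29/64, 23/64]
P^3 =
  1: [93/512, 229/512, 95/256]
  2: [45/256, 55/128, 101/256]
  3: [93/512, 55/128, 199/512]
P^4 =
  1: [741/4096, 1769/4096, 793/2048]
  2: [183/1024, 889/2048, 793/2048]
  3: [183/1024, 1769/4096, 1595/4096]
P^5 =
  1: [5865/32768, 14161/32768, 6371/16384]
  2: [2937/16384, 3547/8192, 6353/16384]
  3: [5865/32768, 3547/8192, 12715/32768]

(P^5)[3 -> 3] = 12715/32768

Answer: 12715/32768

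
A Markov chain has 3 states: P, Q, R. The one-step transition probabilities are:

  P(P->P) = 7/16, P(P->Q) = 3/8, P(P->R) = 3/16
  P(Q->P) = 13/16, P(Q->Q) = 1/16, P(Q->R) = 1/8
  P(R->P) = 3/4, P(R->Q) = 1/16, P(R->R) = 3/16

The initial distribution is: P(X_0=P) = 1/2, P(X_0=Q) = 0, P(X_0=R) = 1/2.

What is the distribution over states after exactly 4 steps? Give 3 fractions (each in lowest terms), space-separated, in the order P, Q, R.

Propagating the distribution step by step (d_{t+1} = d_t * P):
d_0 = (P=1/2, Q=0, R=1/2)
  d_1[P] = 1/2*7/16 + 0*13/16 + 1/2*3/4 = 19/32
  d_1[Q] = 1/2*3/8 + 0*1/16 + 1/2*1/16 = 7/32
  d_1[R] = 1/2*3/16 + 0*1/8 + 1/2*3/16 = 3/16
d_1 = (P=19/32, Q=7/32, R=3/16)
  d_2[P] = 19/32*7/16 + 7/32*13/16 + 3/16*3/4 = 37/64
  d_2[Q] = 19/32*3/8 + 7/32*1/16 + 3/16*1/16 = 127/512
  d_2[R] = 19/32*3/16 + 7/32*1/8 + 3/16*3/16 = 89/512
d_2 = (P=37/64, Q=127/512, R=89/512)
  d_3[P] = 37/64*7/16 + 127/512*13/16 + 89/512*3/4 = 4791/8192
  d_3[Q] = 37/64*3/8 + 127/512*1/16 + 89/512*1/16 = 249/1024
  d_3[R] = 37/64*3/16 + 127/512*1/8 + 89/512*3/16 = 1409/8192
d_3 = (P=4791/8192, Q=249/1024, R=1409/8192)
  d_4[P] = 4791/8192*7/16 + 249/1024*13/16 + 1409/8192*3/4 = 76341/131072
  d_4[Q] = 4791/8192*3/8 + 249/1024*1/16 + 1409/8192*1/16 = 32147/131072
  d_4[R] = 4791/8192*3/16 + 249/1024*1/8 + 1409/8192*3/16 = 2823/16384
d_4 = (P=76341/131072, Q=32147/131072, R=2823/16384)

Answer: 76341/131072 32147/131072 2823/16384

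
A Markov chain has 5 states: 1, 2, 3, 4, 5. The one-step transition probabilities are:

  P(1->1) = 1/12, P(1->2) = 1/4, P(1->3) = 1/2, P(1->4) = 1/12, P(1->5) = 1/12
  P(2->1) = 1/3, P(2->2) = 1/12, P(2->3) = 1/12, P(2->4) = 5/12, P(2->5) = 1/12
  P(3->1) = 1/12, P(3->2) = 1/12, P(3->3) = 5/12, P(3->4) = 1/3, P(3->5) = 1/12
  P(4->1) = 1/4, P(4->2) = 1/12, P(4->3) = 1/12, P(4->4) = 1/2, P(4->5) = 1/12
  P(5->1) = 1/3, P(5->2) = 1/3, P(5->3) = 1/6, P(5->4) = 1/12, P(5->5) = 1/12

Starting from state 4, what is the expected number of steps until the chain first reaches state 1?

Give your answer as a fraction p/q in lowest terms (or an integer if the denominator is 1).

Answer: 144/35

Derivation:
Let h_i = expected steps to first reach 1 from state i.
Boundary: h_1 = 0.
First-step equations for the other states:
  h_2 = 1 + 1/3*h_1 + 1/12*h_2 + 1/12*h_3 + 5/12*h_4 + 1/12*h_5
  h_3 = 1 + 1/12*h_1 + 1/12*h_2 + 5/12*h_3 + 1/3*h_4 + 1/12*h_5
  h_4 = 1 + 1/4*h_1 + 1/12*h_2 + 1/12*h_3 + 1/2*h_4 + 1/12*h_5
  h_5 = 1 + 1/3*h_1 + 1/3*h_2 + 1/6*h_3 + 1/12*h_4 + 1/12*h_5

Substituting h_1 = 0 and rearranging gives the linear system (I - Q) h = 1:
  [11/12, -1/12, -5/12, -1/12] . (h_2, h_3, h_4, h_5) = 1
  [-1/12, 7/12, -1/3, -1/12] . (h_2, h_3, h_4, h_5) = 1
  [-1/12, -1/12, 1/2, -1/12] . (h_2, h_3, h_4, h_5) = 1
  [-1/3, -1/6, -1/12, 11/12] . (h_2, h_3, h_4, h_5) = 1

Solving yields:
  h_2 = 132/35
  h_3 = 36/7
  h_4 = 144/35
  h_5 = 132/35

Starting state is 4, so the expected hitting time is h_4 = 144/35.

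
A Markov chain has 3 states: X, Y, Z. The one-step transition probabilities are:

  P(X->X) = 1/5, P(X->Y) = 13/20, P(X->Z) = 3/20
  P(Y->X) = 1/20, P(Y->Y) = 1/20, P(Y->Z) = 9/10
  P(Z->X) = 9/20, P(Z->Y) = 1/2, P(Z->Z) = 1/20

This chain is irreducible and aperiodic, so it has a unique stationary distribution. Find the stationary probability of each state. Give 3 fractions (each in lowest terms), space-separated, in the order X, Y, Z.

Answer: 181/749 277/749 291/749

Derivation:
The stationary distribution satisfies pi = pi * P, i.e.:
  pi_X = 1/5*pi_X + 1/20*pi_Y + 9/20*pi_Z
  pi_Y = 13/20*pi_X + 1/20*pi_Y + 1/2*pi_Z
  pi_Z = 3/20*pi_X + 9/10*pi_Y + 1/20*pi_Z
with normalization: pi_X + pi_Y + pi_Z = 1.

Using the first 2 balance equations plus normalization, the linear system A*pi = b is:
  [-4/5, 1/20, 9/20] . pi = 0
  [13/20, -19/20, 1/2] . pi = 0
  [1, 1, 1] . pi = 1

Solving yields:
  pi_X = 181/749
  pi_Y = 277/749
  pi_Z = 291/749

Verification (pi * P):
  181/749*1/5 + 277/749*1/20 + 291/749*9/20 = 181/749 = pi_X  (ok)
  181/749*13/20 + 277/749*1/20 + 291/749*1/2 = 277/749 = pi_Y  (ok)
  181/749*3/20 + 277/749*9/10 + 291/749*1/20 = 291/749 = pi_Z  (ok)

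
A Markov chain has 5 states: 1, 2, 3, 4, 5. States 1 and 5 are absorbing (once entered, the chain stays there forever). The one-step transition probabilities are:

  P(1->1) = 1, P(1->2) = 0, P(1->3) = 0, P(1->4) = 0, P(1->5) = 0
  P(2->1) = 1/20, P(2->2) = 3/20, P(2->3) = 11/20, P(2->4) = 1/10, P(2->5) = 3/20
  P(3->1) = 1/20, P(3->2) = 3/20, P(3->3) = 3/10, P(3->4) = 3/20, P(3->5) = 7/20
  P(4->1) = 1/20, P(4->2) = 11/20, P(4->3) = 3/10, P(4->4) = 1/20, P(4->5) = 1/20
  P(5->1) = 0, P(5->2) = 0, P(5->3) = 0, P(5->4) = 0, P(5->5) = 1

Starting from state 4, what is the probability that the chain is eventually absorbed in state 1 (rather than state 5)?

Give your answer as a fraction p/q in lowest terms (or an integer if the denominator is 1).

Let a_i = P(absorbed in 1 | start in state i).
Boundary conditions: a_1 = 1, a_5 = 0.
For each transient state i, a_i = sum_j P(i->j) * a_j:
  a_2 = 1/20*a_1 + 3/20*a_2 + 11/20*a_3 + 1/10*a_4 + 3/20*a_5
  a_3 = 1/20*a_1 + 3/20*a_2 + 3/10*a_3 + 3/20*a_4 + 7/20*a_5
  a_4 = 1/20*a_1 + 11/20*a_2 + 3/10*a_3 + 1/20*a_4 + 1/20*a_5

Substituting a_1 = 1 and a_5 = 0, rearrange to (I - Q) a = r where r[i] = P(i -> 1):
  [17/20, -11/20, -1/10] . (a_2, a_3, a_4) = 1/20
  [-3/20, 7/10, -3/20] . (a_2, a_3, a_4) = 1/20
  [-11/20, -3/10, 19/20] . (a_2, a_3, a_4) = 1/20

Solving yields:
  a_2 = 265/1441
  a_3 = 224/1441
  a_4 = 300/1441

Starting state is 4, so the absorption probability is a_4 = 300/1441.

Answer: 300/1441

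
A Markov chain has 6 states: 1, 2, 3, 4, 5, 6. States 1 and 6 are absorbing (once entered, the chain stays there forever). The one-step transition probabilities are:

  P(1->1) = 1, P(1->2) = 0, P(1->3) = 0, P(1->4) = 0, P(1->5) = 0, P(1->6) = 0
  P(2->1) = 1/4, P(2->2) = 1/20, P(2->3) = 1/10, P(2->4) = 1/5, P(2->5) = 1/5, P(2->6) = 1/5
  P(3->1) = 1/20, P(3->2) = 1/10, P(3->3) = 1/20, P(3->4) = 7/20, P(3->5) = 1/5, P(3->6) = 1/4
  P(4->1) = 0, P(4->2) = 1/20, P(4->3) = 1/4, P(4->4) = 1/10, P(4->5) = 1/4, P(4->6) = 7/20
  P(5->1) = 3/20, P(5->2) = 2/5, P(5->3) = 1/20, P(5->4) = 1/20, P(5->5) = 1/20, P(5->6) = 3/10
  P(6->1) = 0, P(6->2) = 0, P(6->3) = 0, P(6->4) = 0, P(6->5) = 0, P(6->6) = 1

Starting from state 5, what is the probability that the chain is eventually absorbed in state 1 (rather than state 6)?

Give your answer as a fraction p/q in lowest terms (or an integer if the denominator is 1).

Let a_i = P(absorbed in 1 | start in state i).
Boundary conditions: a_1 = 1, a_6 = 0.
For each transient state i, a_i = sum_j P(i->j) * a_j:
  a_2 = 1/4*a_1 + 1/20*a_2 + 1/10*a_3 + 1/5*a_4 + 1/5*a_5 + 1/5*a_6
  a_3 = 1/20*a_1 + 1/10*a_2 + 1/20*a_3 + 7/20*a_4 + 1/5*a_5 + 1/4*a_6
  a_4 = 0*a_1 + 1/20*a_2 + 1/4*a_3 + 1/10*a_4 + 1/4*a_5 + 7/20*a_6
  a_5 = 3/20*a_1 + 2/5*a_2 + 1/20*a_3 + 1/20*a_4 + 1/20*a_5 + 3/10*a_6

Substituting a_1 = 1 and a_6 = 0, rearrange to (I - Q) a = r where r[i] = P(i -> 1):
  [19/20, -1/10, -1/5, -1/5] . (a_2, a_3, a_4, a_5) = 1/4
  [-1/10, 19/20, -7/20, -1/5] . (a_2, a_3, a_4, a_5) = 1/20
  [-1/20, -1/4, 9/10, -1/4] . (a_2, a_3, a_4, a_5) = 0
  [-2/5, -1/20, -1/20, 19/20] . (a_2, a_3, a_4, a_5) = 3/20

Solving yields:
  a_2 = 34927/87255
  a_3 = 20609/87255
  a_4 = 2302/12465
  a_5 = 30416/87255

Starting state is 5, so the absorption probability is a_5 = 30416/87255.

Answer: 30416/87255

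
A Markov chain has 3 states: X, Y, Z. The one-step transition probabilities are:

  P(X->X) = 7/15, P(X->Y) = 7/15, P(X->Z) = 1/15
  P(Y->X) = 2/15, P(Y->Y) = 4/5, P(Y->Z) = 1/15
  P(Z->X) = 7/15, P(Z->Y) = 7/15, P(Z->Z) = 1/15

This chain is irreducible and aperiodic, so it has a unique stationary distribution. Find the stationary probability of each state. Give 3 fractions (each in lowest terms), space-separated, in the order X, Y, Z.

The stationary distribution satisfies pi = pi * P, i.e.:
  pi_X = 7/15*pi_X + 2/15*pi_Y + 7/15*pi_Z
  pi_Y = 7/15*pi_X + 4/5*pi_Y + 7/15*pi_Z
  pi_Z = 1/15*pi_X + 1/15*pi_Y + 1/15*pi_Z
with normalization: pi_X + pi_Y + pi_Z = 1.

Using the first 2 balance equations plus normalization, the linear system A*pi = b is:
  [-8/15, 2/15, 7/15] . pi = 0
  [7/15, -1/5, 7/15] . pi = 0
  [1, 1, 1] . pi = 1

Solving yields:
  pi_X = 7/30
  pi_Y = 7/10
  pi_Z = 1/15

Verification (pi * P):
  7/30*7/15 + 7/10*2/15 + 1/15*7/15 = 7/30 = pi_X  (ok)
  7/30*7/15 + 7/10*4/5 + 1/15*7/15 = 7/10 = pi_Y  (ok)
  7/30*1/15 + 7/10*1/15 + 1/15*1/15 = 1/15 = pi_Z  (ok)

Answer: 7/30 7/10 1/15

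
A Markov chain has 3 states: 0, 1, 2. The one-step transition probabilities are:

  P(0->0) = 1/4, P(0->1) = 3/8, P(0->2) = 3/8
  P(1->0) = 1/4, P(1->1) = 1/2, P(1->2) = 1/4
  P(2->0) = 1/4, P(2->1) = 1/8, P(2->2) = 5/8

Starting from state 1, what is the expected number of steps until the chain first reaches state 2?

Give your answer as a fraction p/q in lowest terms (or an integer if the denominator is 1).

Answer: 32/9

Derivation:
Let h_i = expected steps to first reach 2 from state i.
Boundary: h_2 = 0.
First-step equations for the other states:
  h_0 = 1 + 1/4*h_0 + 3/8*h_1 + 3/8*h_2
  h_1 = 1 + 1/4*h_0 + 1/2*h_1 + 1/4*h_2

Substituting h_2 = 0 and rearranging gives the linear system (I - Q) h = 1:
  [3/4, -3/8] . (h_0, h_1) = 1
  [-1/4, 1/2] . (h_0, h_1) = 1

Solving yields:
  h_0 = 28/9
  h_1 = 32/9

Starting state is 1, so the expected hitting time is h_1 = 32/9.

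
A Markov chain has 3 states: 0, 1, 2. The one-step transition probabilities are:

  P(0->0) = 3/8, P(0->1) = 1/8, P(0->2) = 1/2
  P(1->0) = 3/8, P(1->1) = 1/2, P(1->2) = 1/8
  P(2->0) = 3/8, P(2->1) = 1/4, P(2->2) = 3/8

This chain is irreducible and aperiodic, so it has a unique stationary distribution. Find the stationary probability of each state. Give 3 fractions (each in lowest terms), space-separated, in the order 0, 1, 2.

Answer: 3/8 13/48 17/48

Derivation:
The stationary distribution satisfies pi = pi * P, i.e.:
  pi_0 = 3/8*pi_0 + 3/8*pi_1 + 3/8*pi_2
  pi_1 = 1/8*pi_0 + 1/2*pi_1 + 1/4*pi_2
  pi_2 = 1/2*pi_0 + 1/8*pi_1 + 3/8*pi_2
with normalization: pi_0 + pi_1 + pi_2 = 1.

Using the first 2 balance equations plus normalization, the linear system A*pi = b is:
  [-5/8, 3/8, 3/8] . pi = 0
  [1/8, -1/2, 1/4] . pi = 0
  [1, 1, 1] . pi = 1

Solving yields:
  pi_0 = 3/8
  pi_1 = 13/48
  pi_2 = 17/48

Verification (pi * P):
  3/8*3/8 + 13/48*3/8 + 17/48*3/8 = 3/8 = pi_0  (ok)
  3/8*1/8 + 13/48*1/2 + 17/48*1/4 = 13/48 = pi_1  (ok)
  3/8*1/2 + 13/48*1/8 + 17/48*3/8 = 17/48 = pi_2  (ok)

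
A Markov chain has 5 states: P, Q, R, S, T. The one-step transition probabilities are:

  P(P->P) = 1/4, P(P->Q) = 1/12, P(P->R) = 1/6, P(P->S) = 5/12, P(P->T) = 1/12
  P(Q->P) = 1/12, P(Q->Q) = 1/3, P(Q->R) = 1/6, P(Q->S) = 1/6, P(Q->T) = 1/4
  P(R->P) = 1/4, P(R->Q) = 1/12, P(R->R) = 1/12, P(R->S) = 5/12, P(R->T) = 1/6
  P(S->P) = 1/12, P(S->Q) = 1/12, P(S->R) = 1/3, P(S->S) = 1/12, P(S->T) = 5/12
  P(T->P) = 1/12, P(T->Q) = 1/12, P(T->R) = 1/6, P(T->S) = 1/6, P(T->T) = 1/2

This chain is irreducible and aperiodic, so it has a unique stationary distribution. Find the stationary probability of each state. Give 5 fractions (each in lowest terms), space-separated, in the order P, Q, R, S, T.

The stationary distribution satisfies pi = pi * P, i.e.:
  pi_P = 1/4*pi_P + 1/12*pi_Q + 1/4*pi_R + 1/12*pi_S + 1/12*pi_T
  pi_Q = 1/12*pi_P + 1/3*pi_Q + 1/12*pi_R + 1/12*pi_S + 1/12*pi_T
  pi_R = 1/6*pi_P + 1/6*pi_Q + 1/12*pi_R + 1/3*pi_S + 1/6*pi_T
  pi_S = 5/12*pi_P + 1/6*pi_Q + 5/12*pi_R + 1/12*pi_S + 1/6*pi_T
  pi_T = 1/12*pi_P + 1/4*pi_Q + 1/6*pi_R + 5/12*pi_S + 1/2*pi_T
with normalization: pi_P + pi_Q + pi_R + pi_S + pi_T = 1.

Using the first 4 balance equations plus normalization, the linear system A*pi = b is:
  [-3/4, 1/12, 1/4, 1/12, 1/12] . pi = 0
  [1/12, -2/3, 1/12, 1/12, 1/12] . pi = 0
  [1/6, 1/6, -11/12, 1/3, 1/6] . pi = 0
  [5/12, 1/6, 5/12, -11/12, 1/6] . pi = 0
  [1, 1, 1, 1, 1] . pi = 1

Solving yields:
  pi_P = 223/1618
  pi_Q = 1/9
  pi_R = 153/809
  pi_S = 371/1618
  pi_T = 2422/7281

Verification (pi * P):
  223/1618*1/4 + 1/9*1/12 + 153/809*1/4 + 371/1618*1/12 + 2422/7281*1/12 = 223/1618 = pi_P  (ok)
  223/1618*1/12 + 1/9*1/3 + 153/809*1/12 + 371/1618*1/12 + 2422/7281*1/12 = 1/9 = pi_Q  (ok)
  223/1618*1/6 + 1/9*1/6 + 153/809*1/12 + 371/1618*1/3 + 2422/7281*1/6 = 153/809 = pi_R  (ok)
  223/1618*5/12 + 1/9*1/6 + 153/809*5/12 + 371/1618*1/12 + 2422/7281*1/6 = 371/1618 = pi_S  (ok)
  223/1618*1/12 + 1/9*1/4 + 153/809*1/6 + 371/1618*5/12 + 2422/7281*1/2 = 2422/7281 = pi_T  (ok)

Answer: 223/1618 1/9 153/809 371/1618 2422/7281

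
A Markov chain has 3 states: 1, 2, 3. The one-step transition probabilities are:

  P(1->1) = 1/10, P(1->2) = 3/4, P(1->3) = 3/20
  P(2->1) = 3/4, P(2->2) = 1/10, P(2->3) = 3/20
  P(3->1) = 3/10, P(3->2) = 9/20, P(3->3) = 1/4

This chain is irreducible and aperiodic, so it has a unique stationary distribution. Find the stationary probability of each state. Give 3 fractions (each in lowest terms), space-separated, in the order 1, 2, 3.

Answer: 9/22 14/33 1/6

Derivation:
The stationary distribution satisfies pi = pi * P, i.e.:
  pi_1 = 1/10*pi_1 + 3/4*pi_2 + 3/10*pi_3
  pi_2 = 3/4*pi_1 + 1/10*pi_2 + 9/20*pi_3
  pi_3 = 3/20*pi_1 + 3/20*pi_2 + 1/4*pi_3
with normalization: pi_1 + pi_2 + pi_3 = 1.

Using the first 2 balance equations plus normalization, the linear system A*pi = b is:
  [-9/10, 3/4, 3/10] . pi = 0
  [3/4, -9/10, 9/20] . pi = 0
  [1, 1, 1] . pi = 1

Solving yields:
  pi_1 = 9/22
  pi_2 = 14/33
  pi_3 = 1/6

Verification (pi * P):
  9/22*1/10 + 14/33*3/4 + 1/6*3/10 = 9/22 = pi_1  (ok)
  9/22*3/4 + 14/33*1/10 + 1/6*9/20 = 14/33 = pi_2  (ok)
  9/22*3/20 + 14/33*3/20 + 1/6*1/4 = 1/6 = pi_3  (ok)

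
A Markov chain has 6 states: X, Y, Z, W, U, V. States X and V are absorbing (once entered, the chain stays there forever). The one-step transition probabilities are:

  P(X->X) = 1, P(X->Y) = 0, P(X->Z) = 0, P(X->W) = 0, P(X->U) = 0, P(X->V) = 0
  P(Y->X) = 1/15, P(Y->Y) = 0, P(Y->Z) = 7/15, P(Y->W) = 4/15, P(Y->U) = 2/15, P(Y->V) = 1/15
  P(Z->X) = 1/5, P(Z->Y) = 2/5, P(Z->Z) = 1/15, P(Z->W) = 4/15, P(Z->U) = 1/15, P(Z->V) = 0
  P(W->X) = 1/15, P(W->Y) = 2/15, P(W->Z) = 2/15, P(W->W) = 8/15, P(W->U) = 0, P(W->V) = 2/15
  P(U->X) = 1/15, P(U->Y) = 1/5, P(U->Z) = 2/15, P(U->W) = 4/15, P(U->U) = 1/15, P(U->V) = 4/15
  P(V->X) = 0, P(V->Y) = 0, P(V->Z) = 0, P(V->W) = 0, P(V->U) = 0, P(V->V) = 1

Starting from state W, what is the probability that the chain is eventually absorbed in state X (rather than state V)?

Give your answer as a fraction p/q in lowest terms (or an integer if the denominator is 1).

Let a_i = P(absorbed in X | start in state i).
Boundary conditions: a_X = 1, a_V = 0.
For each transient state i, a_i = sum_j P(i->j) * a_j:
  a_Y = 1/15*a_X + 0*a_Y + 7/15*a_Z + 4/15*a_W + 2/15*a_U + 1/15*a_V
  a_Z = 1/5*a_X + 2/5*a_Y + 1/15*a_Z + 4/15*a_W + 1/15*a_U + 0*a_V
  a_W = 1/15*a_X + 2/15*a_Y + 2/15*a_Z + 8/15*a_W + 0*a_U + 2/15*a_V
  a_U = 1/15*a_X + 1/5*a_Y + 2/15*a_Z + 4/15*a_W + 1/15*a_U + 4/15*a_V

Substituting a_X = 1 and a_V = 0, rearrange to (I - Q) a = r where r[i] = P(i -> X):
  [1, -7/15, -4/15, -2/15] . (a_Y, a_Z, a_W, a_U) = 1/15
  [-2/5, 14/15, -4/15, -1/15] . (a_Y, a_Z, a_W, a_U) = 1/5
  [-2/15, -2/15, 7/15, 0] . (a_Y, a_Z, a_W, a_U) = 1/15
  [-1/5, -2/15, -4/15, 14/15] . (a_Y, a_Z, a_W, a_U) = 1/15

Solving yields:
  a_Y = 5325/10159
  a_Z = 6098/10159
  a_W = 4715/10159
  a_U = 4085/10159

Starting state is W, so the absorption probability is a_W = 4715/10159.

Answer: 4715/10159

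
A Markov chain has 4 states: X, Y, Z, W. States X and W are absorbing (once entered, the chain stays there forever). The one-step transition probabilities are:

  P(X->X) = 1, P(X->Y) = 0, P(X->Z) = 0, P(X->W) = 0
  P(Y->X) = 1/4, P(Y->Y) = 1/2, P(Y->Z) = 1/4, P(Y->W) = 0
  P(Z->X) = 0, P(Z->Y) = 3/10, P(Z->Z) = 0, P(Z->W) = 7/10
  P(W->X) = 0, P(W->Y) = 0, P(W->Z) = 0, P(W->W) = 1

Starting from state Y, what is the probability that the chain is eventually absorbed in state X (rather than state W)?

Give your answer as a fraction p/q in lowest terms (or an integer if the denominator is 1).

Let a_i = P(absorbed in X | start in state i).
Boundary conditions: a_X = 1, a_W = 0.
For each transient state i, a_i = sum_j P(i->j) * a_j:
  a_Y = 1/4*a_X + 1/2*a_Y + 1/4*a_Z + 0*a_W
  a_Z = 0*a_X + 3/10*a_Y + 0*a_Z + 7/10*a_W

Substituting a_X = 1 and a_W = 0, rearrange to (I - Q) a = r where r[i] = P(i -> X):
  [1/2, -1/4] . (a_Y, a_Z) = 1/4
  [-3/10, 1] . (a_Y, a_Z) = 0

Solving yields:
  a_Y = 10/17
  a_Z = 3/17

Starting state is Y, so the absorption probability is a_Y = 10/17.

Answer: 10/17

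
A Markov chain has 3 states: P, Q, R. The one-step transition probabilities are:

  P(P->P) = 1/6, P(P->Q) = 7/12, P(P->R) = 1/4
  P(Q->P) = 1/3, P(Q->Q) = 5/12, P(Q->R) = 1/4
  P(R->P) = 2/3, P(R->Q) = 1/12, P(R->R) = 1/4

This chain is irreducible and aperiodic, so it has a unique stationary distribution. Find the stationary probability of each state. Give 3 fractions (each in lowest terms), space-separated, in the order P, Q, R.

The stationary distribution satisfies pi = pi * P, i.e.:
  pi_P = 1/6*pi_P + 1/3*pi_Q + 2/3*pi_R
  pi_Q = 7/12*pi_P + 5/12*pi_Q + 1/12*pi_R
  pi_R = 1/4*pi_P + 1/4*pi_Q + 1/4*pi_R
with normalization: pi_P + pi_Q + pi_R = 1.

Using the first 2 balance equations plus normalization, the linear system A*pi = b is:
  [-5/6, 1/3, 2/3] . pi = 0
  [7/12, -7/12, 1/12] . pi = 0
  [1, 1, 1] . pi = 1

Solving yields:
  pi_P = 5/14
  pi_Q = 11/28
  pi_R = 1/4

Verification (pi * P):
  5/14*1/6 + 11/28*1/3 + 1/4*2/3 = 5/14 = pi_P  (ok)
  5/14*7/12 + 11/28*5/12 + 1/4*1/12 = 11/28 = pi_Q  (ok)
  5/14*1/4 + 11/28*1/4 + 1/4*1/4 = 1/4 = pi_R  (ok)

Answer: 5/14 11/28 1/4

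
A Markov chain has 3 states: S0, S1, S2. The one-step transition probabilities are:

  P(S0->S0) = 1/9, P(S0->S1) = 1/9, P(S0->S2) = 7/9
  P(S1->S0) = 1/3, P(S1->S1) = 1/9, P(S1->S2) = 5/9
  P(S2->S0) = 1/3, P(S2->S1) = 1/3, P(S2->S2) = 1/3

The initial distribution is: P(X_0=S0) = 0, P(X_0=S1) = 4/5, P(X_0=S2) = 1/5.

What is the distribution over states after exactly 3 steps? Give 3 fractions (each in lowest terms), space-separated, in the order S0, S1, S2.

Propagating the distribution step by step (d_{t+1} = d_t * P):
d_0 = (S0=0, S1=4/5, S2=1/5)
  d_1[S0] = 0*1/9 + 4/5*1/3 + 1/5*1/3 = 1/3
  d_1[S1] = 0*1/9 + 4/5*1/9 + 1/5*1/3 = 7/45
  d_1[S2] = 0*7/9 + 4/5*5/9 + 1/5*1/3 = 23/45
d_1 = (S0=1/3, S1=7/45, S2=23/45)
  d_2[S0] = 1/3*1/9 + 7/45*1/3 + 23/45*1/3 = 7/27
  d_2[S1] = 1/3*1/9 + 7/45*1/9 + 23/45*1/3 = 91/405
  d_2[S2] = 1/3*7/9 + 7/45*5/9 + 23/45*1/3 = 209/405
d_2 = (S0=7/27, S1=91/405, S2=209/405)
  d_3[S0] = 7/27*1/9 + 91/405*1/3 + 209/405*1/3 = 67/243
  d_3[S1] = 7/27*1/9 + 91/405*1/9 + 209/405*1/3 = 823/3645
  d_3[S2] = 7/27*7/9 + 91/405*5/9 + 209/405*1/3 = 1817/3645
d_3 = (S0=67/243, S1=823/3645, S2=1817/3645)

Answer: 67/243 823/3645 1817/3645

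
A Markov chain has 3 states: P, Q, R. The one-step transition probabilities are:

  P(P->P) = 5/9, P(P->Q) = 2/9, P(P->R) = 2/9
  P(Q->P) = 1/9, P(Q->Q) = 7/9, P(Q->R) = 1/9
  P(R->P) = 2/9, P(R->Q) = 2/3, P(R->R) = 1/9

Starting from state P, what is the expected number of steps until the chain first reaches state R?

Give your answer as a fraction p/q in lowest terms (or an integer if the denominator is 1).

Let h_i = expected steps to first reach R from state i.
Boundary: h_R = 0.
First-step equations for the other states:
  h_P = 1 + 5/9*h_P + 2/9*h_Q + 2/9*h_R
  h_Q = 1 + 1/9*h_P + 7/9*h_Q + 1/9*h_R

Substituting h_R = 0 and rearranging gives the linear system (I - Q) h = 1:
  [4/9, -2/9] . (h_P, h_Q) = 1
  [-1/9, 2/9] . (h_P, h_Q) = 1

Solving yields:
  h_P = 6
  h_Q = 15/2

Starting state is P, so the expected hitting time is h_P = 6.

Answer: 6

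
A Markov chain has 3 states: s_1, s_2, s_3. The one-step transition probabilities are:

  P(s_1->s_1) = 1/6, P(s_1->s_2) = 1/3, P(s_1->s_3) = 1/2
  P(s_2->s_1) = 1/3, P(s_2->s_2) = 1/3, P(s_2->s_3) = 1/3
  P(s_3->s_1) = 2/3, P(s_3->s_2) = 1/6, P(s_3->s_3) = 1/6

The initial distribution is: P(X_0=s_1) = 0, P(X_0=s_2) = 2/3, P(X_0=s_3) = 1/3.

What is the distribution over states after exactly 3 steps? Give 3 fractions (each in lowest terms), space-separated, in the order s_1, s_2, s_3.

Propagating the distribution step by step (d_{t+1} = d_t * P):
d_0 = (s_1=0, s_2=2/3, s_3=1/3)
  d_1[s_1] = 0*1/6 + 2/3*1/3 + 1/3*2/3 = 4/9
  d_1[s_2] = 0*1/3 + 2/3*1/3 + 1/3*1/6 = 5/18
  d_1[s_3] = 0*1/2 + 2/3*1/3 + 1/3*1/6 = 5/18
d_1 = (s_1=4/9, s_2=5/18, s_3=5/18)
  d_2[s_1] = 4/9*1/6 + 5/18*1/3 + 5/18*2/3 = 19/54
  d_2[s_2] = 4/9*1/3 + 5/18*1/3 + 5/18*1/6 = 31/108
  d_2[s_3] = 4/9*1/2 + 5/18*1/3 + 5/18*1/6 = 13/36
d_2 = (s_1=19/54, s_2=31/108, s_3=13/36)
  d_3[s_1] = 19/54*1/6 + 31/108*1/3 + 13/36*2/3 = 32/81
  d_3[s_2] = 19/54*1/3 + 31/108*1/3 + 13/36*1/6 = 59/216
  d_3[s_3] = 19/54*1/2 + 31/108*1/3 + 13/36*1/6 = 215/648
d_3 = (s_1=32/81, s_2=59/216, s_3=215/648)

Answer: 32/81 59/216 215/648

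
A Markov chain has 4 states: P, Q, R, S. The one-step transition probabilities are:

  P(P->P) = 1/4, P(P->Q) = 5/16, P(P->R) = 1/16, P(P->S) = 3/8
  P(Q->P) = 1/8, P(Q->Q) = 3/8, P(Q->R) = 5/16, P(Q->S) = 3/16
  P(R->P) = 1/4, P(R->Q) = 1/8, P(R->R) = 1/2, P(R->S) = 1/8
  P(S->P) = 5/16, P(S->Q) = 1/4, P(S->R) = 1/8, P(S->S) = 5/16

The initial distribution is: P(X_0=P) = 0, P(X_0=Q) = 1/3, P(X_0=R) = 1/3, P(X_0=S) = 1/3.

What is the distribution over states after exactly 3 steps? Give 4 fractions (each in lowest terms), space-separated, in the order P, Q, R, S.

Answer: 715/3072 537/2048 3215/12288 997/4096

Derivation:
Propagating the distribution step by step (d_{t+1} = d_t * P):
d_0 = (P=0, Q=1/3, R=1/3, S=1/3)
  d_1[P] = 0*1/4 + 1/3*1/8 + 1/3*1/4 + 1/3*5/16 = 11/48
  d_1[Q] = 0*5/16 + 1/3*3/8 + 1/3*1/8 + 1/3*1/4 = 1/4
  d_1[R] = 0*1/16 + 1/3*5/16 + 1/3*1/2 + 1/3*1/8 = 5/16
  d_1[S] = 0*3/8 + 1/3*3/16 + 1/3*1/8 + 1/3*5/16 = 5/24
d_1 = (P=11/48, Q=1/4, R=5/16, S=5/24)
  d_2[P] = 11/48*1/4 + 1/4*1/8 + 5/16*1/4 + 5/24*5/16 = 89/384
  d_2[Q] = 11/48*5/16 + 1/4*3/8 + 5/16*1/8 + 5/24*1/4 = 197/768
  d_2[R] = 11/48*1/16 + 1/4*5/16 + 5/16*1/2 + 5/24*1/8 = 211/768
  d_2[S] = 11/48*3/8 + 1/4*3/16 + 5/16*1/8 + 5/24*5/16 = 91/384
d_2 = (P=89/384, Q=197/768, R=211/768, S=91/384)
  d_3[P] = 89/384*1/4 + 197/768*1/8 + 211/768*1/4 + 91/384*5/16 = 715/3072
  d_3[Q] = 89/384*5/16 + 197/768*3/8 + 211/768*1/8 + 91/384*1/4 = 537/2048
  d_3[R] = 89/384*1/16 + 197/768*5/16 + 211/768*1/2 + 91/384*1/8 = 3215/12288
  d_3[S] = 89/384*3/8 + 197/768*3/16 + 211/768*1/8 + 91/384*5/16 = 997/4096
d_3 = (P=715/3072, Q=537/2048, R=3215/12288, S=997/4096)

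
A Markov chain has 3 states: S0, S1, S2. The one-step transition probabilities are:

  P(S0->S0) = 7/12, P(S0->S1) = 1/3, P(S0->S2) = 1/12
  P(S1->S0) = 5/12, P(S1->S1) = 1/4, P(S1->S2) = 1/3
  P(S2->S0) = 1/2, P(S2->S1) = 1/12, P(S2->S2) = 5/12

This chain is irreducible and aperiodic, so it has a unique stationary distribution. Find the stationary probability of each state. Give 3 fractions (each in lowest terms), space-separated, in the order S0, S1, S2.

The stationary distribution satisfies pi = pi * P, i.e.:
  pi_S0 = 7/12*pi_S0 + 5/12*pi_S1 + 1/2*pi_S2
  pi_S1 = 1/3*pi_S0 + 1/4*pi_S1 + 1/12*pi_S2
  pi_S2 = 1/12*pi_S0 + 1/3*pi_S1 + 5/12*pi_S2
with normalization: pi_S0 + pi_S1 + pi_S2 = 1.

Using the first 2 balance equations plus normalization, the linear system A*pi = b is:
  [-5/12, 5/12, 1/2] . pi = 0
  [1/3, -3/4, 1/12] . pi = 0
  [1, 1, 1] . pi = 1

Solving yields:
  pi_S0 = 59/113
  pi_S1 = 29/113
  pi_S2 = 25/113

Verification (pi * P):
  59/113*7/12 + 29/113*5/12 + 25/113*1/2 = 59/113 = pi_S0  (ok)
  59/113*1/3 + 29/113*1/4 + 25/113*1/12 = 29/113 = pi_S1  (ok)
  59/113*1/12 + 29/113*1/3 + 25/113*5/12 = 25/113 = pi_S2  (ok)

Answer: 59/113 29/113 25/113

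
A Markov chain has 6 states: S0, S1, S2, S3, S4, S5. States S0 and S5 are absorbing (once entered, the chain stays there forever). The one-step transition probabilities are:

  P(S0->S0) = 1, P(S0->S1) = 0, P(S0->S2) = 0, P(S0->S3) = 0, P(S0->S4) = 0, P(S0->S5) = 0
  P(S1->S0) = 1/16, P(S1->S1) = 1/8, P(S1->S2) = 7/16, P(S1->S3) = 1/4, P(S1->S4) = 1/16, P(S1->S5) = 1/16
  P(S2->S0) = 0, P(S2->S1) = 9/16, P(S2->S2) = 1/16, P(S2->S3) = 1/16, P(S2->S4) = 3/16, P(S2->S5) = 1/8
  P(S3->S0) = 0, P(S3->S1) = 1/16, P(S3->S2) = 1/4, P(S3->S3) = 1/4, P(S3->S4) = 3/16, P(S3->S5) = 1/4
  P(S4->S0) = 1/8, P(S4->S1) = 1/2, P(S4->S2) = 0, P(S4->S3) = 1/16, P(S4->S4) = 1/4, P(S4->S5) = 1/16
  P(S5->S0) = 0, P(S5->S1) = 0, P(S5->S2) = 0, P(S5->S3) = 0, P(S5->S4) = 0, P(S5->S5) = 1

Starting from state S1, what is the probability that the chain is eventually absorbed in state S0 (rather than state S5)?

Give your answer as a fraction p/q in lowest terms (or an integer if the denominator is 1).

Let a_i = P(absorbed in S0 | start in state i).
Boundary conditions: a_S0 = 1, a_S5 = 0.
For each transient state i, a_i = sum_j P(i->j) * a_j:
  a_S1 = 1/16*a_S0 + 1/8*a_S1 + 7/16*a_S2 + 1/4*a_S3 + 1/16*a_S4 + 1/16*a_S5
  a_S2 = 0*a_S0 + 9/16*a_S1 + 1/16*a_S2 + 1/16*a_S3 + 3/16*a_S4 + 1/8*a_S5
  a_S3 = 0*a_S0 + 1/16*a_S1 + 1/4*a_S2 + 1/4*a_S3 + 3/16*a_S4 + 1/4*a_S5
  a_S4 = 1/8*a_S0 + 1/2*a_S1 + 0*a_S2 + 1/16*a_S3 + 1/4*a_S4 + 1/16*a_S5

Substituting a_S0 = 1 and a_S5 = 0, rearrange to (I - Q) a = r where r[i] = P(i -> S0):
  [7/8, -7/16, -1/4, -1/16] . (a_S1, a_S2, a_S3, a_S4) = 1/16
  [-9/16, 15/16, -1/16, -3/16] . (a_S1, a_S2, a_S3, a_S4) = 0
  [-1/16, -1/4, 3/4, -3/16] . (a_S1, a_S2, a_S3, a_S4) = 0
  [-1/2, 0, -1/16, 3/4] . (a_S1, a_S2, a_S3, a_S4) = 1/8

Solving yields:
  a_S1 = 3409/11867
  a_S2 = 3098/11867
  a_S3 = 2430/11867
  a_S4 = 4453/11867

Starting state is S1, so the absorption probability is a_S1 = 3409/11867.

Answer: 3409/11867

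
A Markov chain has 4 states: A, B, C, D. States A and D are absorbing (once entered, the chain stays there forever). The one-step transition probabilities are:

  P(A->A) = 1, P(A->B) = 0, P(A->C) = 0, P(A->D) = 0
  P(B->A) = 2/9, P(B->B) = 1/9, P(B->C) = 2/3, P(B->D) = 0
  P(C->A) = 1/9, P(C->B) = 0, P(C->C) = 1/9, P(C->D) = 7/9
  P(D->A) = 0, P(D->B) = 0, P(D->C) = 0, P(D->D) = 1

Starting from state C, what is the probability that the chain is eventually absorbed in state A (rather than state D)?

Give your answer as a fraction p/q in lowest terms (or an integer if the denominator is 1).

Answer: 1/8

Derivation:
Let a_i = P(absorbed in A | start in state i).
Boundary conditions: a_A = 1, a_D = 0.
For each transient state i, a_i = sum_j P(i->j) * a_j:
  a_B = 2/9*a_A + 1/9*a_B + 2/3*a_C + 0*a_D
  a_C = 1/9*a_A + 0*a_B + 1/9*a_C + 7/9*a_D

Substituting a_A = 1 and a_D = 0, rearrange to (I - Q) a = r where r[i] = P(i -> A):
  [8/9, -2/3] . (a_B, a_C) = 2/9
  [0, 8/9] . (a_B, a_C) = 1/9

Solving yields:
  a_B = 11/32
  a_C = 1/8

Starting state is C, so the absorption probability is a_C = 1/8.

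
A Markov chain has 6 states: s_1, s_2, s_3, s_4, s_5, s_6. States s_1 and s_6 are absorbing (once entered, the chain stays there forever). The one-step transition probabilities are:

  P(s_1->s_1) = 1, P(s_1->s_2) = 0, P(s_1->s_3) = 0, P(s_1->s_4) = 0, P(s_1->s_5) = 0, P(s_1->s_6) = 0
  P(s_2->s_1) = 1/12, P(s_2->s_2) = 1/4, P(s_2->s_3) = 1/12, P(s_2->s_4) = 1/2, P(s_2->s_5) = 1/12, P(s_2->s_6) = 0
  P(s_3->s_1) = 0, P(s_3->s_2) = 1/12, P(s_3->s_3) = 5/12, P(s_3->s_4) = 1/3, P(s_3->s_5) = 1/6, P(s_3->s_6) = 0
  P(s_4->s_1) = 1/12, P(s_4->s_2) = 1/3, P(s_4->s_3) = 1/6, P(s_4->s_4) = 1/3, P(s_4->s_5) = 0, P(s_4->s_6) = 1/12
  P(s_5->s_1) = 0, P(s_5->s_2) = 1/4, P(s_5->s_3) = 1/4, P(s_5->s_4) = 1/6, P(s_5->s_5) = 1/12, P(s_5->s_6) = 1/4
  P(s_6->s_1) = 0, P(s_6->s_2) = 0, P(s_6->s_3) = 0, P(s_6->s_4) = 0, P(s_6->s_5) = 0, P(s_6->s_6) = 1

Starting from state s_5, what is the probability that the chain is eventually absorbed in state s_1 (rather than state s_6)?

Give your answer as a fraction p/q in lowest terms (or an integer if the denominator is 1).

Let a_i = P(absorbed in s_1 | start in state i).
Boundary conditions: a_s_1 = 1, a_s_6 = 0.
For each transient state i, a_i = sum_j P(i->j) * a_j:
  a_s_2 = 1/12*a_s_1 + 1/4*a_s_2 + 1/12*a_s_3 + 1/2*a_s_4 + 1/12*a_s_5 + 0*a_s_6
  a_s_3 = 0*a_s_1 + 1/12*a_s_2 + 5/12*a_s_3 + 1/3*a_s_4 + 1/6*a_s_5 + 0*a_s_6
  a_s_4 = 1/12*a_s_1 + 1/3*a_s_2 + 1/6*a_s_3 + 1/3*a_s_4 + 0*a_s_5 + 1/12*a_s_6
  a_s_5 = 0*a_s_1 + 1/4*a_s_2 + 1/4*a_s_3 + 1/6*a_s_4 + 1/12*a_s_5 + 1/4*a_s_6

Substituting a_s_1 = 1 and a_s_6 = 0, rearrange to (I - Q) a = r where r[i] = P(i -> s_1):
  [3/4, -1/12, -1/2, -1/12] . (a_s_2, a_s_3, a_s_4, a_s_5) = 1/12
  [-1/12, 7/12, -1/3, -1/6] . (a_s_2, a_s_3, a_s_4, a_s_5) = 0
  [-1/3, -1/6, 2/3, 0] . (a_s_2, a_s_3, a_s_4, a_s_5) = 1/12
  [-1/4, -1/4, -1/6, 11/12] . (a_s_2, a_s_3, a_s_4, a_s_5) = 0

Solving yields:
  a_s_2 = 243/434
  a_s_3 = 213/434
  a_s_4 = 229/434
  a_s_5 = 83/217

Starting state is s_5, so the absorption probability is a_s_5 = 83/217.

Answer: 83/217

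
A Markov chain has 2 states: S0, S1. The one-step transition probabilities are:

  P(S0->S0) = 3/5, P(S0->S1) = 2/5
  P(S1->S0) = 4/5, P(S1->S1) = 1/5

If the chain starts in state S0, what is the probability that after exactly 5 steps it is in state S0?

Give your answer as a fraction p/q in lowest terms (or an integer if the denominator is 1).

Answer: 2083/3125

Derivation:
Computing P^5 by repeated multiplication:
P^1 =
  S0: [3/5, 2/5]
  S1: [4/5, 1/5]
P^2 =
  S0: [17/25, 8/25]
  S1: [16/25, 9/25]
P^3 =
  S0: [83/125, 42/125]
  S1: [84/125, 41/125]
P^4 =
  S0: [417/625, 208/625]
  S1: [416/625, 209/625]
P^5 =
  S0: [2083/3125, 1042/3125]
  S1: [2084/3125, 1041/3125]

(P^5)[S0 -> S0] = 2083/3125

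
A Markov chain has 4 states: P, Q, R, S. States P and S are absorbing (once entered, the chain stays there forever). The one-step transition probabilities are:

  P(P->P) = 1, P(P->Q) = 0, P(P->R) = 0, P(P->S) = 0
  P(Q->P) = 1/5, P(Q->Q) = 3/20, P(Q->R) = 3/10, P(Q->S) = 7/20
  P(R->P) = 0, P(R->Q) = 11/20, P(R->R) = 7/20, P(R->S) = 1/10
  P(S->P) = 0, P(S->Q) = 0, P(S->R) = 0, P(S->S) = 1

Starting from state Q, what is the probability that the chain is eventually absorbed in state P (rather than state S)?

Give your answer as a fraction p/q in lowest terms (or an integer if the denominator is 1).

Answer: 52/155

Derivation:
Let a_i = P(absorbed in P | start in state i).
Boundary conditions: a_P = 1, a_S = 0.
For each transient state i, a_i = sum_j P(i->j) * a_j:
  a_Q = 1/5*a_P + 3/20*a_Q + 3/10*a_R + 7/20*a_S
  a_R = 0*a_P + 11/20*a_Q + 7/20*a_R + 1/10*a_S

Substituting a_P = 1 and a_S = 0, rearrange to (I - Q) a = r where r[i] = P(i -> P):
  [17/20, -3/10] . (a_Q, a_R) = 1/5
  [-11/20, 13/20] . (a_Q, a_R) = 0

Solving yields:
  a_Q = 52/155
  a_R = 44/155

Starting state is Q, so the absorption probability is a_Q = 52/155.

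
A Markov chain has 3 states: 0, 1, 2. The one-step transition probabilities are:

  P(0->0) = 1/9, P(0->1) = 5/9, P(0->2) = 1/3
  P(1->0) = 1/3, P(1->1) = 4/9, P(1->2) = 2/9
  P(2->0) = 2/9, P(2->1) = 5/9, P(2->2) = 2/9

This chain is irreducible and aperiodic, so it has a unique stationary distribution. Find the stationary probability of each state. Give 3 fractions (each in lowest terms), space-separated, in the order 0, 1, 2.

The stationary distribution satisfies pi = pi * P, i.e.:
  pi_0 = 1/9*pi_0 + 1/3*pi_1 + 2/9*pi_2
  pi_1 = 5/9*pi_0 + 4/9*pi_1 + 5/9*pi_2
  pi_2 = 1/3*pi_0 + 2/9*pi_1 + 2/9*pi_2
with normalization: pi_0 + pi_1 + pi_2 = 1.

Using the first 2 balance equations plus normalization, the linear system A*pi = b is:
  [-8/9, 1/3, 2/9] . pi = 0
  [5/9, -5/9, 5/9] . pi = 0
  [1, 1, 1] . pi = 1

Solving yields:
  pi_0 = 1/4
  pi_1 = 1/2
  pi_2 = 1/4

Verification (pi * P):
  1/4*1/9 + 1/2*1/3 + 1/4*2/9 = 1/4 = pi_0  (ok)
  1/4*5/9 + 1/2*4/9 + 1/4*5/9 = 1/2 = pi_1  (ok)
  1/4*1/3 + 1/2*2/9 + 1/4*2/9 = 1/4 = pi_2  (ok)

Answer: 1/4 1/2 1/4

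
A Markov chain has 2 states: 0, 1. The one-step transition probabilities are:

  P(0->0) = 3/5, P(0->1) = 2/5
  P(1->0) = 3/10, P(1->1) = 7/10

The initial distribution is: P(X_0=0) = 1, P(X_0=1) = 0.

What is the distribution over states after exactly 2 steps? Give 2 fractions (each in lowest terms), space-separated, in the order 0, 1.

Answer: 12/25 13/25

Derivation:
Propagating the distribution step by step (d_{t+1} = d_t * P):
d_0 = (0=1, 1=0)
  d_1[0] = 1*3/5 + 0*3/10 = 3/5
  d_1[1] = 1*2/5 + 0*7/10 = 2/5
d_1 = (0=3/5, 1=2/5)
  d_2[0] = 3/5*3/5 + 2/5*3/10 = 12/25
  d_2[1] = 3/5*2/5 + 2/5*7/10 = 13/25
d_2 = (0=12/25, 1=13/25)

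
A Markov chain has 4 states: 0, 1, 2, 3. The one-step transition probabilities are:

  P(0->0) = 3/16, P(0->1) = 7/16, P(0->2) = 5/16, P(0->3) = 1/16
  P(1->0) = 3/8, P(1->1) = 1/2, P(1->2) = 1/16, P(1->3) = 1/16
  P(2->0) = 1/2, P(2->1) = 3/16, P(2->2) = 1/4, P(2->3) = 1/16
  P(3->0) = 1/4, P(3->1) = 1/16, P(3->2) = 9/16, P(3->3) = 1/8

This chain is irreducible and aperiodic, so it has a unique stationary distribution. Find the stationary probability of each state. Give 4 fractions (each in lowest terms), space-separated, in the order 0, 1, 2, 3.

The stationary distribution satisfies pi = pi * P, i.e.:
  pi_0 = 3/16*pi_0 + 3/8*pi_1 + 1/2*pi_2 + 1/4*pi_3
  pi_1 = 7/16*pi_0 + 1/2*pi_1 + 3/16*pi_2 + 1/16*pi_3
  pi_2 = 5/16*pi_0 + 1/16*pi_1 + 1/4*pi_2 + 9/16*pi_3
  pi_3 = 1/16*pi_0 + 1/16*pi_1 + 1/16*pi_2 + 1/8*pi_3
with normalization: pi_0 + pi_1 + pi_2 + pi_3 = 1.

Using the first 3 balance equations plus normalization, the linear system A*pi = b is:
  [-13/16, 3/8, 1/2, 1/4] . pi = 0
  [7/16, -1/2, 3/16, 1/16] . pi = 0
  [5/16, 1/16, -3/4, 9/16] . pi = 0
  [1, 1, 1, 1] . pi = 1

Solving yields:
  pi_0 = 238/717
  pi_1 = 1367/3585
  pi_2 = 263/1195
  pi_3 = 1/15

Verification (pi * P):
  238/717*3/16 + 1367/3585*3/8 + 263/1195*1/2 + 1/15*1/4 = 238/717 = pi_0  (ok)
  238/717*7/16 + 1367/3585*1/2 + 263/1195*3/16 + 1/15*1/16 = 1367/3585 = pi_1  (ok)
  238/717*5/16 + 1367/3585*1/16 + 263/1195*1/4 + 1/15*9/16 = 263/1195 = pi_2  (ok)
  238/717*1/16 + 1367/3585*1/16 + 263/1195*1/16 + 1/15*1/8 = 1/15 = pi_3  (ok)

Answer: 238/717 1367/3585 263/1195 1/15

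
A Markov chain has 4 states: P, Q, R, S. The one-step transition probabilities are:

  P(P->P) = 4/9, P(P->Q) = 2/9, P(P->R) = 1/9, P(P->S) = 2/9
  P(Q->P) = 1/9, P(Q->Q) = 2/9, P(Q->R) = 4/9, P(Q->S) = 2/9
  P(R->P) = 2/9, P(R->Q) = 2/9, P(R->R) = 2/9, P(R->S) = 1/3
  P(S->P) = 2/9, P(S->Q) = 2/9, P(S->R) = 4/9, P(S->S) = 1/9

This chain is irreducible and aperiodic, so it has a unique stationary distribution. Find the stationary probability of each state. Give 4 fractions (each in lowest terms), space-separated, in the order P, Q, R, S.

Answer: 16/63 2/9 68/231 53/231

Derivation:
The stationary distribution satisfies pi = pi * P, i.e.:
  pi_P = 4/9*pi_P + 1/9*pi_Q + 2/9*pi_R + 2/9*pi_S
  pi_Q = 2/9*pi_P + 2/9*pi_Q + 2/9*pi_R + 2/9*pi_S
  pi_R = 1/9*pi_P + 4/9*pi_Q + 2/9*pi_R + 4/9*pi_S
  pi_S = 2/9*pi_P + 2/9*pi_Q + 1/3*pi_R + 1/9*pi_S
with normalization: pi_P + pi_Q + pi_R + pi_S = 1.

Using the first 3 balance equations plus normalization, the linear system A*pi = b is:
  [-5/9, 1/9, 2/9, 2/9] . pi = 0
  [2/9, -7/9, 2/9, 2/9] . pi = 0
  [1/9, 4/9, -7/9, 4/9] . pi = 0
  [1, 1, 1, 1] . pi = 1

Solving yields:
  pi_P = 16/63
  pi_Q = 2/9
  pi_R = 68/231
  pi_S = 53/231

Verification (pi * P):
  16/63*4/9 + 2/9*1/9 + 68/231*2/9 + 53/231*2/9 = 16/63 = pi_P  (ok)
  16/63*2/9 + 2/9*2/9 + 68/231*2/9 + 53/231*2/9 = 2/9 = pi_Q  (ok)
  16/63*1/9 + 2/9*4/9 + 68/231*2/9 + 53/231*4/9 = 68/231 = pi_R  (ok)
  16/63*2/9 + 2/9*2/9 + 68/231*1/3 + 53/231*1/9 = 53/231 = pi_S  (ok)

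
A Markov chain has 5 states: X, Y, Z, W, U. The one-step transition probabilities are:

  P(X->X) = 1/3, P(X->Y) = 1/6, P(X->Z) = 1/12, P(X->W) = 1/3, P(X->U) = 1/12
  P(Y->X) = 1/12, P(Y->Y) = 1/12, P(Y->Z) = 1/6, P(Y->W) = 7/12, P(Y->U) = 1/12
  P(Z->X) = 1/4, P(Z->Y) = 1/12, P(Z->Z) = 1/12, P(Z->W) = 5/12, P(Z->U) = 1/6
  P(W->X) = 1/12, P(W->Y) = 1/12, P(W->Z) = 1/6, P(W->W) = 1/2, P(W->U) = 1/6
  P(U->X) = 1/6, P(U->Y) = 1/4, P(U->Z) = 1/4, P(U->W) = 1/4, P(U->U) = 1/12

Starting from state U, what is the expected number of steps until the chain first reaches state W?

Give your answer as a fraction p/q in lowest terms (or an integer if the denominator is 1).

Let h_i = expected steps to first reach W from state i.
Boundary: h_W = 0.
First-step equations for the other states:
  h_X = 1 + 1/3*h_X + 1/6*h_Y + 1/12*h_Z + 1/3*h_W + 1/12*h_U
  h_Y = 1 + 1/12*h_X + 1/12*h_Y + 1/6*h_Z + 7/12*h_W + 1/12*h_U
  h_Z = 1 + 1/4*h_X + 1/12*h_Y + 1/12*h_Z + 5/12*h_W + 1/6*h_U
  h_U = 1 + 1/6*h_X + 1/4*h_Y + 1/4*h_Z + 1/4*h_W + 1/12*h_U

Substituting h_W = 0 and rearranging gives the linear system (I - Q) h = 1:
  [2/3, -1/6, -1/12, -1/12] . (h_X, h_Y, h_Z, h_U) = 1
  [-1/12, 11/12, -1/6, -1/12] . (h_X, h_Y, h_Z, h_U) = 1
  [-1/4, -1/12, 11/12, -1/6] . (h_X, h_Y, h_Z, h_U) = 1
  [-1/6, -1/4, -1/4, 11/12] . (h_X, h_Y, h_Z, h_U) = 1

Solving yields:
  h_X = 5571/2078
  h_Y = 2130/1039
  h_Z = 5241/2078
  h_U = 5871/2078

Starting state is U, so the expected hitting time is h_U = 5871/2078.

Answer: 5871/2078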